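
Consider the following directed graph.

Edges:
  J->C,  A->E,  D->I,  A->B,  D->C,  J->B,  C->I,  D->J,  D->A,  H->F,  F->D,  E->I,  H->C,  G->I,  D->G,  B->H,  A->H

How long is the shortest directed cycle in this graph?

4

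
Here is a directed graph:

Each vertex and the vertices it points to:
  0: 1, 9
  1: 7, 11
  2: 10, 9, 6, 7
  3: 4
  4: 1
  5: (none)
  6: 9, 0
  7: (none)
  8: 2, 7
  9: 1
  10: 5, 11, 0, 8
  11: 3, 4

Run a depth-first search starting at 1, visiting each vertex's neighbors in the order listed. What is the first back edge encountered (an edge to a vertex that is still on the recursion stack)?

DFS from 1 (visiting each vertex's neighbors in the order listed); mark gray on enter, black on exit:
1 gray
  7 gray
  7 black
  11 gray
    3 gray
      4 gray
        4→1: 1 is gray → back edge
First back edge: 4 → 1.

4→1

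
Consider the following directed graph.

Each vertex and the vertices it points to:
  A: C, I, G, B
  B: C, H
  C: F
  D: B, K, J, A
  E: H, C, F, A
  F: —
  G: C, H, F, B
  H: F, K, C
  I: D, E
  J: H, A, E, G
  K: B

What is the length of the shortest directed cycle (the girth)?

3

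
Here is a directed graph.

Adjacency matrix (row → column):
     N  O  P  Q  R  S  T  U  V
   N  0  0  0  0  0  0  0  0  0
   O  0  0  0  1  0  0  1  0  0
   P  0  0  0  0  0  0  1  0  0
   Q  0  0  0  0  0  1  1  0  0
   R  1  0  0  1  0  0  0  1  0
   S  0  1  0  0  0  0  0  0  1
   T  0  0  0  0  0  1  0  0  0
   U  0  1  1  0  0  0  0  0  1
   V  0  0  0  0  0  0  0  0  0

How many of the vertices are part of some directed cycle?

4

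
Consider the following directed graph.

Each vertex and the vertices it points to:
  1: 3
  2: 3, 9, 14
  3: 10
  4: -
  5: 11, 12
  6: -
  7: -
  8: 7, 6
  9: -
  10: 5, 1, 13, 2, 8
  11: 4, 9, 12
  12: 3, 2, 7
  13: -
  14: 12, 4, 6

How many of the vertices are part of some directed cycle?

A vertex is on a directed cycle iff it belongs to a strongly connected component of size ≥ 2 (or has a self-loop).
The vertices on cycles are {1, 2, 3, 5, 10, 11, 12, 14} — 8 in total.

8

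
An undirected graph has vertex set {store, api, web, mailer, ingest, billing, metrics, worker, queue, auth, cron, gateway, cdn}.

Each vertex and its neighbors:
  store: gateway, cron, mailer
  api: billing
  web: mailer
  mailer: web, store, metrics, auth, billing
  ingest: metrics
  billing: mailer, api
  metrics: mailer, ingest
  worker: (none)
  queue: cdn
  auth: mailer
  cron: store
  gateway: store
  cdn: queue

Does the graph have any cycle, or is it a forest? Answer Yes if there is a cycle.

No

DFS, tracking each vertex's parent; an edge to a visited non-parent vertex closes a cycle.
Start from metrics:
visit metrics (parent –)
  visit mailer (parent metrics)
    visit web (parent mailer)
      web–mailer: parent, skip
    visit store (parent mailer)
      visit gateway (parent store)
        gateway–store: parent, skip
      visit cron (parent store)
        cron–store: parent, skip
      store–mailer: parent, skip
    mailer–metrics: parent, skip
    visit auth (parent mailer)
      auth–mailer: parent, skip
    visit billing (parent mailer)
      billing–mailer: parent, skip
      visit api (parent billing)
        api–billing: parent, skip
  visit ingest (parent metrics)
    ingest–metrics: parent, skip
visit worker (parent –)
visit queue (parent –)
  visit cdn (parent queue)
    cdn–queue: parent, skip
No non-parent visited neighbor found — the graph is a forest.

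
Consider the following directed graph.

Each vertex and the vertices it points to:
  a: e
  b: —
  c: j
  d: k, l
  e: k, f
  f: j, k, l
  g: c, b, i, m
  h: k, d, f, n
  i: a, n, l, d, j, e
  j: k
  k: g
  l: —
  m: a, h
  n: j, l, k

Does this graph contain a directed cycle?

Yes

DFS with white/gray/black marking, starting from i:
i gray
  a gray
    e gray
      k gray
        g gray
          c gray
            j gray
              j→k: k is gray → back edge
Back edge found, so a cycle exists: k → g → c → j → k.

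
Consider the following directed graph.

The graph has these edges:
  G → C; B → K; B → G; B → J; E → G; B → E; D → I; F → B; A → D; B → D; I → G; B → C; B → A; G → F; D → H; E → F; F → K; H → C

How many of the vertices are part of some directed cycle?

A vertex is on a directed cycle iff it belongs to a strongly connected component of size ≥ 2 (or has a self-loop).
The vertices on cycles are {A, B, D, E, F, G, I} — 7 in total.

7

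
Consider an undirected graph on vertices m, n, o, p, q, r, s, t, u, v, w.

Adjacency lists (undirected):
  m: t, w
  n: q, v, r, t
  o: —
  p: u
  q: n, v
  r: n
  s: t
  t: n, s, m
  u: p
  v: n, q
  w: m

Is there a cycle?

Yes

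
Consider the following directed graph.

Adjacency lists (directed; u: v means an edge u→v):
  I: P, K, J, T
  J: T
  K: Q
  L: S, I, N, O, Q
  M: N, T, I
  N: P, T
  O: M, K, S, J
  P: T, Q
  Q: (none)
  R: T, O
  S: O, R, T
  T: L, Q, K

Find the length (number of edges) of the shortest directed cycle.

2

For each vertex v, BFS finds the shortest path from v back to v.
The shortest such closed walk is S → O → S, length 2.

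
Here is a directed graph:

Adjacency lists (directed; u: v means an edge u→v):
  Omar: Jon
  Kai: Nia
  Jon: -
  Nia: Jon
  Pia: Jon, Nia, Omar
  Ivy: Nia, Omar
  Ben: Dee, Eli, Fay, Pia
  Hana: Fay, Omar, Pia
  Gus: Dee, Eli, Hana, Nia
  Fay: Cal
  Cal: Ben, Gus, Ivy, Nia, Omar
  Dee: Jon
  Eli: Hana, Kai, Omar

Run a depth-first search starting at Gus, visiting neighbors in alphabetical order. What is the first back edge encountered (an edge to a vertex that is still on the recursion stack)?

DFS from Gus (visiting neighbors in alphabetical order); mark gray on enter, black on exit:
Gus gray
  Dee gray
    Jon gray
    Jon black
  Dee black
  Eli gray
    Hana gray
      Fay gray
        Cal gray
          Ben gray
            Ben→Dee: Dee black — skip
            Ben→Eli: Eli is gray → back edge
First back edge: Ben → Eli.

Ben->Eli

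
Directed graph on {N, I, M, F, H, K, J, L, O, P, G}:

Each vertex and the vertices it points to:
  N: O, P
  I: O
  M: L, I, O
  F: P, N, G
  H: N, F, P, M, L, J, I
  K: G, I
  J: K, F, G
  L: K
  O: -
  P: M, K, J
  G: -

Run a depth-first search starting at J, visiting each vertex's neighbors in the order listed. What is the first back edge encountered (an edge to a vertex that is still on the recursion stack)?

P→J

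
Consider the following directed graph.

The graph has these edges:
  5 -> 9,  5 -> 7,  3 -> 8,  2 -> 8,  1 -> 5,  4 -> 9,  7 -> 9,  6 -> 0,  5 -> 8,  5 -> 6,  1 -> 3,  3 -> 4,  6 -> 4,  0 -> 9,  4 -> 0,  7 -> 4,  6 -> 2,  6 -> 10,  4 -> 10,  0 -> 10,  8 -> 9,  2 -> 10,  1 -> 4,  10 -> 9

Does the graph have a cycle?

No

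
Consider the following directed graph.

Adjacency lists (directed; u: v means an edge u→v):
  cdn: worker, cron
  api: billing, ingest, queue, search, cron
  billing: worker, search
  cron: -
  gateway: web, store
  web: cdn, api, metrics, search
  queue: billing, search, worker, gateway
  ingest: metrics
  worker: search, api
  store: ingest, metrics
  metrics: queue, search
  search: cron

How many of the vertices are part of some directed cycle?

10

A vertex is on a directed cycle iff it belongs to a strongly connected component of size ≥ 2 (or has a self-loop).
The vertices on cycles are {api, cdn, web, queue, store, ingest, worker, billing, gateway, metrics} — 10 in total.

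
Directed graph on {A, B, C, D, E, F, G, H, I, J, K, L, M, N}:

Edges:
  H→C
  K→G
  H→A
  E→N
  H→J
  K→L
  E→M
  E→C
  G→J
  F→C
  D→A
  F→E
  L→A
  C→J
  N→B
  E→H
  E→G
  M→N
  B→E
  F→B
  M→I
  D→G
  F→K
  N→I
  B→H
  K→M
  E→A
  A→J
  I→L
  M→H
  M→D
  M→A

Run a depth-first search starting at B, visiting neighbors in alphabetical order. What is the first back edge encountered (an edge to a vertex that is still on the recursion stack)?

N→B

DFS from B (visiting neighbors in alphabetical order); mark gray on enter, black on exit:
B gray
  E gray
    A gray
      J gray
      J black
    A black
    C gray
      C→J: J black — skip
    C black
    G gray
      G→J: J black — skip
    G black
    H gray
      H→A: A black — skip
      H→C: C black — skip
      H→J: J black — skip
    H black
    M gray
      M→A: A black — skip
      D gray
        D→A: A black — skip
        D→G: G black — skip
      D black
      M→H: H black — skip
      I gray
        L gray
          L→A: A black — skip
        L black
      I black
      N gray
        N→B: B is gray → back edge
First back edge: N → B.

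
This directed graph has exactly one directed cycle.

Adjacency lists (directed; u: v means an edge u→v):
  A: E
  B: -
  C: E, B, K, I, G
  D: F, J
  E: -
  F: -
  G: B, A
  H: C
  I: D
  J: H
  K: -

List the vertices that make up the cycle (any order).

C, D, H, I, J

DFS with gray/black marking from H:
H gray
  C gray
    E gray
    E black
    B gray
    B black
    K gray
    K black
    I gray
      D gray
        F gray
        F black
        J gray
          J→H: H is gray → back edge
Back edge closes the cycle H → C → I → D → J → H; its vertices are {C, D, H, I, J}.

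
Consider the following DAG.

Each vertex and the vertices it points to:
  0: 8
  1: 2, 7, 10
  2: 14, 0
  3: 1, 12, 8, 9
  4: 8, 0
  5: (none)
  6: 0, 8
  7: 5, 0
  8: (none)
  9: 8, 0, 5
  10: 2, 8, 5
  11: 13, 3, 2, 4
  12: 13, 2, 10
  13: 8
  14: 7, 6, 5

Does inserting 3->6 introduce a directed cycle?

No

Adding 3→6 creates a cycle iff 6 can already reach 3.
Explore from 6: no path reaches 3. The graph stays acyclic.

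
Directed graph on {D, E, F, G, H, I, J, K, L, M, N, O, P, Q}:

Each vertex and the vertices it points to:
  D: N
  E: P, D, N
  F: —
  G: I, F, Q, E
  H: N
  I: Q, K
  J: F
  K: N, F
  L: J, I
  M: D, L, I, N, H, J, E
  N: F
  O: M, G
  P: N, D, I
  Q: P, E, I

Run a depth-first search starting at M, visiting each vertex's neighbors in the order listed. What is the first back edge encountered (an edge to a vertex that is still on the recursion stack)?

DFS from M (visiting each vertex's neighbors in the order listed); mark gray on enter, black on exit:
M gray
  D gray
    N gray
      F gray
      F black
    N black
  D black
  L gray
    J gray
      J→F: F black — skip
    J black
    I gray
      Q gray
        P gray
          P→N: N black — skip
          P→D: D black — skip
          P→I: I is gray → back edge
First back edge: P → I.

P->I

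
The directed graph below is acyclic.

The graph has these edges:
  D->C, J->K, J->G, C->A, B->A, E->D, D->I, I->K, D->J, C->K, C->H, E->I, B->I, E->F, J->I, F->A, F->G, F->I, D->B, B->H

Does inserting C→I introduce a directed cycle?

No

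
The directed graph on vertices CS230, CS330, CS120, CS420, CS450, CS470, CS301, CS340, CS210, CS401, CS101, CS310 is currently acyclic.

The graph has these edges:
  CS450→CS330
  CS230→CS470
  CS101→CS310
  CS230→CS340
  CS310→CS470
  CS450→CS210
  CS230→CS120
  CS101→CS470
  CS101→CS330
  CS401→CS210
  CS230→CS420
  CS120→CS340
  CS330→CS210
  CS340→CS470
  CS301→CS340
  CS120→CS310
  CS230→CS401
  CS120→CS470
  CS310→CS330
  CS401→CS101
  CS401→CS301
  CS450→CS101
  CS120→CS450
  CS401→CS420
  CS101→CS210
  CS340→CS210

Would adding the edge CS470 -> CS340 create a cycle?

Yes

Adding CS470→CS340 creates a cycle iff CS340 can already reach CS470.
Path from CS340: CS340 → CS470.
So CS340 → … → CS470 → CS340 is a cycle.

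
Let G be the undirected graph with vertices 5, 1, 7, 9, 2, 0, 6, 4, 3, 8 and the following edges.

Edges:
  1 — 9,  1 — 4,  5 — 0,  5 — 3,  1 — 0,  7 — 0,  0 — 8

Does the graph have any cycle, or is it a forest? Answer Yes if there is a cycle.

No

DFS, tracking each vertex's parent; an edge to a visited non-parent vertex closes a cycle.
Start from 9:
visit 9 (parent –)
  visit 1 (parent 9)
    visit 0 (parent 1)
      visit 7 (parent 0)
        7–0: parent, skip
      visit 5 (parent 0)
        5–0: parent, skip
        visit 3 (parent 5)
          3–5: parent, skip
      0–1: parent, skip
      visit 8 (parent 0)
        8–0: parent, skip
    visit 4 (parent 1)
      4–1: parent, skip
    1–9: parent, skip
visit 2 (parent –)
visit 6 (parent –)
No non-parent visited neighbor found — the graph is a forest.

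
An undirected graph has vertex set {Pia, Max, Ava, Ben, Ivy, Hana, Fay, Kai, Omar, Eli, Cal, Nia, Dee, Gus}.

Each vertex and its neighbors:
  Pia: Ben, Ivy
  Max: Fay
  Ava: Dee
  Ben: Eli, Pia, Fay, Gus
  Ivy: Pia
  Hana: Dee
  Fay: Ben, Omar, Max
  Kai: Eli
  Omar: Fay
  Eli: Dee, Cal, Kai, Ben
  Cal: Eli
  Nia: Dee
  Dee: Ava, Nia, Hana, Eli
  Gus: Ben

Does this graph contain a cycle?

DFS, tracking each vertex's parent; an edge to a visited non-parent vertex closes a cycle.
Start from Omar:
visit Omar (parent –)
  visit Fay (parent Omar)
    visit Ben (parent Fay)
      visit Eli (parent Ben)
        visit Dee (parent Eli)
          visit Ava (parent Dee)
            Ava–Dee: parent, skip
          visit Nia (parent Dee)
            Nia–Dee: parent, skip
          visit Hana (parent Dee)
            Hana–Dee: parent, skip
          Dee–Eli: parent, skip
        visit Cal (parent Eli)
          Cal–Eli: parent, skip
        visit Kai (parent Eli)
          Kai–Eli: parent, skip
        Eli–Ben: parent, skip
      visit Pia (parent Ben)
        Pia–Ben: parent, skip
        visit Ivy (parent Pia)
          Ivy–Pia: parent, skip
      Ben–Fay: parent, skip
      visit Gus (parent Ben)
        Gus–Ben: parent, skip
    Fay–Omar: parent, skip
    visit Max (parent Fay)
      Max–Fay: parent, skip
No non-parent visited neighbor found — the graph is a forest.

No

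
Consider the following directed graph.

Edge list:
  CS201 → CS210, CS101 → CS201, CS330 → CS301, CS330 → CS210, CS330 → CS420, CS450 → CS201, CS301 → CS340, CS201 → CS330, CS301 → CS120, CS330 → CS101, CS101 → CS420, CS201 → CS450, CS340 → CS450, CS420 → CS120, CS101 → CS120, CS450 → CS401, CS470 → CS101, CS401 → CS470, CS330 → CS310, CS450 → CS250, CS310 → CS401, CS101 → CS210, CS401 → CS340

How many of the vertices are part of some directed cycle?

A vertex is on a directed cycle iff it belongs to a strongly connected component of size ≥ 2 (or has a self-loop).
The vertices on cycles are {CS101, CS201, CS301, CS310, CS330, CS340, CS401, CS450, CS470} — 9 in total.

9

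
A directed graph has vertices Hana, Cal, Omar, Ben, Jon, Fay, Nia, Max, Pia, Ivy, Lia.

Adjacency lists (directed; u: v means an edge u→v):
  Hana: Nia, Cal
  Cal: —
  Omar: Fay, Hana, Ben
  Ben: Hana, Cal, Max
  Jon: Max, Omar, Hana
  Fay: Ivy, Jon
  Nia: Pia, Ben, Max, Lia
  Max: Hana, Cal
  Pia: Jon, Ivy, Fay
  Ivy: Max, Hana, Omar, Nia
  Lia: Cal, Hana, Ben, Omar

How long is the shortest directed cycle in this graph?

3

For each vertex v, BFS finds the shortest path from v back to v.
The shortest such closed walk is Nia → Pia → Ivy → Nia, length 3.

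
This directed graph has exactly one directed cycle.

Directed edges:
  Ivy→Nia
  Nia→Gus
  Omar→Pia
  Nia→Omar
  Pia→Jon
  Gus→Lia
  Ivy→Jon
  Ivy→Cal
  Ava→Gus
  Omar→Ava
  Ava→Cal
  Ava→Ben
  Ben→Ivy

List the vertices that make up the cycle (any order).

Ava, Ben, Ivy, Nia, Omar

DFS with gray/black marking from Nia:
Nia gray
  Gus gray
    Lia gray
    Lia black
  Gus black
  Omar gray
    Ava gray
      Ava→Gus: Gus black — skip
      Cal gray
      Cal black
      Ben gray
        Ivy gray
          Ivy→Nia: Nia is gray → back edge
Back edge closes the cycle Nia → Omar → Ava → Ben → Ivy → Nia; its vertices are {Ava, Ben, Ivy, Nia, Omar}.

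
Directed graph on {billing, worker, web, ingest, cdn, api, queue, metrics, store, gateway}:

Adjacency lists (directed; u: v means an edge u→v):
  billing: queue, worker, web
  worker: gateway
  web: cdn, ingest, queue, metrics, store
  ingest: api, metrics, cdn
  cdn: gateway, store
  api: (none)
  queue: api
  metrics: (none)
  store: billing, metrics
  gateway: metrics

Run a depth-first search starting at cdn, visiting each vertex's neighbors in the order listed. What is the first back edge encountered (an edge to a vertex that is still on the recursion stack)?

DFS from cdn (visiting each vertex's neighbors in the order listed); mark gray on enter, black on exit:
cdn gray
  gateway gray
    metrics gray
    metrics black
  gateway black
  store gray
    billing gray
      queue gray
        api gray
        api black
      queue black
      worker gray
        worker→gateway: gateway black — skip
      worker black
      web gray
        web→cdn: cdn is gray → back edge
First back edge: web → cdn.

web->cdn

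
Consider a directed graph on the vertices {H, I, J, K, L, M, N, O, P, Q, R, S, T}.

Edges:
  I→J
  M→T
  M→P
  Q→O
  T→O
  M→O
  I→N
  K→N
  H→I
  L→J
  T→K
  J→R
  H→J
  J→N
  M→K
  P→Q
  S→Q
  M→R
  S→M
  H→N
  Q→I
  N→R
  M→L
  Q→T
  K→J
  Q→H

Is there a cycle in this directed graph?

DFS with white/gray/black marking, starting from H:
H gray
  I gray
    J gray
      R gray
      R black
      N gray
        N→R: R black — skip
      N black
    J black
    I→N: N black — skip
  I black
  H→J: J black — skip
  H→N: N black — skip
H black
K gray
  K→J: J black — skip
  K→N: N black — skip
K black
L gray
  L→J: J black — skip
L black
M gray
  M→K: K black — skip
  M→R: R black — skip
  M→L: L black — skip
  T gray
    T→K: K black — skip
    O gray
    O black
  T black
  M→O: O black — skip
  P gray
    Q gray
      Q→I: I black — skip
      Q→O: O black — skip
      Q→H: H black — skip
      Q→T: T black — skip
    Q black
  P black
M black
S gray
  S→Q: Q black — skip
  S→M: M black — skip
S black
Every edge goes to a white or black vertex — no back edge, so the graph is acyclic.

No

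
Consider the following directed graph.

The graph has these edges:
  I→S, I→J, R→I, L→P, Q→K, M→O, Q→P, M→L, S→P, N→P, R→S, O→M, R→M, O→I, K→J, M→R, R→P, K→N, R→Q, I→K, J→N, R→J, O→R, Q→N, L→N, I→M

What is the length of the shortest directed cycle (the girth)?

2

For each vertex v, BFS finds the shortest path from v back to v.
The shortest such closed walk is M → O → M, length 2.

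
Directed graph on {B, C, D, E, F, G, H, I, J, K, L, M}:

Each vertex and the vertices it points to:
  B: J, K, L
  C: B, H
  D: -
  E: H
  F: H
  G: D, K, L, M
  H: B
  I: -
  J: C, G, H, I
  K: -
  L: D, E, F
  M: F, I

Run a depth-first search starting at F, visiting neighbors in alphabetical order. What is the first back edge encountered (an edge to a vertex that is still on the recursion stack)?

DFS from F (visiting neighbors in alphabetical order); mark gray on enter, black on exit:
F gray
  H gray
    B gray
      J gray
        C gray
          C→B: B is gray → back edge
First back edge: C → B.

C→B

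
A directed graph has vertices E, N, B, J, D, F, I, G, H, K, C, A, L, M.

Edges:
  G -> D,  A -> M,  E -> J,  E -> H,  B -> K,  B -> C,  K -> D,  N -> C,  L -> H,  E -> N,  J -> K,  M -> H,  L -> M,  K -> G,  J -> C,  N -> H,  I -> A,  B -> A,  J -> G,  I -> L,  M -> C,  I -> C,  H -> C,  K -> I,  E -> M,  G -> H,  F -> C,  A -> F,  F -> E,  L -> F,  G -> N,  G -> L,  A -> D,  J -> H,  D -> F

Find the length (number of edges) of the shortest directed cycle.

5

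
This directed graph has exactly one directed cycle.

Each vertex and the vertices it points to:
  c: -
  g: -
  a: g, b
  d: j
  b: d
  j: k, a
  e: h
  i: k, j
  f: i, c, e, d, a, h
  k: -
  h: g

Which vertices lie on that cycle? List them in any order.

a, b, d, j

DFS with gray/black marking from d:
d gray
  j gray
    k gray
    k black
    a gray
      g gray
      g black
      b gray
        b→d: d is gray → back edge
Back edge closes the cycle d → j → a → b → d; its vertices are {a, b, d, j}.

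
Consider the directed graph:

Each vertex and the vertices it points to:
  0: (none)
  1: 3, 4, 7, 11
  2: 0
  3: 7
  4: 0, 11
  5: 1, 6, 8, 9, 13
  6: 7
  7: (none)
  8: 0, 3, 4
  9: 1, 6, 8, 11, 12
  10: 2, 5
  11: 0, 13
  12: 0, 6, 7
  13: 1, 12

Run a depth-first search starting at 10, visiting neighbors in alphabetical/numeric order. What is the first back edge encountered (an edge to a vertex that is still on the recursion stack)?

13→1

DFS from 10 (visiting neighbors in alphabetical/numeric order); mark gray on enter, black on exit:
10 gray
  2 gray
    0 gray
    0 black
  2 black
  5 gray
    1 gray
      3 gray
        7 gray
        7 black
      3 black
      4 gray
        4→0: 0 black — skip
        11 gray
          11→0: 0 black — skip
          13 gray
            13→1: 1 is gray → back edge
First back edge: 13 → 1.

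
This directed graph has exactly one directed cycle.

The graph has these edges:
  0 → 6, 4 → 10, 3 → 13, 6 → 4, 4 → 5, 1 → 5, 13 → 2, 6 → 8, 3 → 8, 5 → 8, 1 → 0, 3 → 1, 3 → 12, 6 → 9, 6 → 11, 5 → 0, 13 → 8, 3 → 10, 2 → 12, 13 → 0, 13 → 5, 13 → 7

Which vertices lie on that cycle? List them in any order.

DFS with gray/black marking from 0:
0 gray
  6 gray
    11 gray
    11 black
    8 gray
    8 black
    4 gray
      5 gray
        5→8: 8 black — skip
        5→0: 0 is gray → back edge
Back edge closes the cycle 0 → 6 → 4 → 5 → 0; its vertices are {0, 4, 5, 6}.

0, 4, 5, 6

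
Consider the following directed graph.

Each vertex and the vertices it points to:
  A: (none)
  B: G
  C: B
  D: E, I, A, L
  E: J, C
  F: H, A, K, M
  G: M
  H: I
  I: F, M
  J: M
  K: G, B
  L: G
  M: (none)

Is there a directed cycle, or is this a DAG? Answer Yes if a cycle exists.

DFS with white/gray/black marking, starting from H:
H gray
  I gray
    F gray
      F→H: H is gray → back edge
Back edge found, so a cycle exists: H → I → F → H.

Yes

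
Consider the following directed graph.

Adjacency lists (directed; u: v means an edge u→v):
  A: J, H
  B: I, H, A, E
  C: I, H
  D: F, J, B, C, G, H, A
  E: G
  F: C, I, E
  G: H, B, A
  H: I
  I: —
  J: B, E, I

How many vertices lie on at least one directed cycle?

5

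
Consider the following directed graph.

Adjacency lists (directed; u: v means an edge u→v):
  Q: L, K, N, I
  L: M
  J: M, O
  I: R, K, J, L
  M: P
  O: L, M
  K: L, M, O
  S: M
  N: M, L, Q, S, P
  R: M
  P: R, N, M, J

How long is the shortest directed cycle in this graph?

For each vertex v, BFS finds the shortest path from v back to v.
The shortest such closed walk is Q → N → Q, length 2.

2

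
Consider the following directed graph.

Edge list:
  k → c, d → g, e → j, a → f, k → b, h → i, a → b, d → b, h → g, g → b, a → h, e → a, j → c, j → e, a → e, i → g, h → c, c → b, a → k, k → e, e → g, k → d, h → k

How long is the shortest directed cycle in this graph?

For each vertex v, BFS finds the shortest path from v back to v.
The shortest such closed walk is e → j → e, length 2.

2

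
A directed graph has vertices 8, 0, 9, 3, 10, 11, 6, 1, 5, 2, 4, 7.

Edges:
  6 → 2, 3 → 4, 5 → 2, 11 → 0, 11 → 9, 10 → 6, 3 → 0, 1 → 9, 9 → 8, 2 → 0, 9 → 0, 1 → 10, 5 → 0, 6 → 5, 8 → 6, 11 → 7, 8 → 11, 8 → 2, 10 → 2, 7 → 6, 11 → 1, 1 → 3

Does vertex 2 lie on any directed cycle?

2 lies on a cycle iff there is a path from 2 back to itself.
Exploring from 2, it never reaches itself; equivalently, its strongly connected component is a singleton.

No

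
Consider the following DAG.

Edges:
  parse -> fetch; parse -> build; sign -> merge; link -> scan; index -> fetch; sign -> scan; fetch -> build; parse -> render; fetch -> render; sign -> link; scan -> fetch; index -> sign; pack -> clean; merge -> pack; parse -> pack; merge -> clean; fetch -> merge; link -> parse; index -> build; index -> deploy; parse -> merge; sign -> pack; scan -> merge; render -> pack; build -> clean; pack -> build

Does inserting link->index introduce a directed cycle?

Yes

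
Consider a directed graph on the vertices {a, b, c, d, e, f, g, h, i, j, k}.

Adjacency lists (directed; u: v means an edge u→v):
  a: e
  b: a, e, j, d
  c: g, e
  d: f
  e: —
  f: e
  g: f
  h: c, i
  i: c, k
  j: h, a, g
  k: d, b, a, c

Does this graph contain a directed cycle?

Yes

DFS with white/gray/black marking, starting from a:
a gray
  e gray
  e black
a black
b gray
  b→a: a black — skip
  b→e: e black — skip
  j gray
    h gray
      c gray
        g gray
          f gray
            f→e: e black — skip
          f black
        g black
        c→e: e black — skip
      c black
      i gray
        i→c: c black — skip
        k gray
          d gray
            d→f: f black — skip
          d black
          k→b: b is gray → back edge
Back edge found, so a cycle exists: b → j → h → i → k → b.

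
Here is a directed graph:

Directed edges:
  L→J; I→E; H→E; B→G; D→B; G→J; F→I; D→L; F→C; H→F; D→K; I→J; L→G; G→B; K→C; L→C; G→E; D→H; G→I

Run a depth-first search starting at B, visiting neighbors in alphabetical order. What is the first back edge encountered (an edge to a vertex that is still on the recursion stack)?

G->B

DFS from B (visiting neighbors in alphabetical order); mark gray on enter, black on exit:
B gray
  G gray
    G→B: B is gray → back edge
First back edge: G → B.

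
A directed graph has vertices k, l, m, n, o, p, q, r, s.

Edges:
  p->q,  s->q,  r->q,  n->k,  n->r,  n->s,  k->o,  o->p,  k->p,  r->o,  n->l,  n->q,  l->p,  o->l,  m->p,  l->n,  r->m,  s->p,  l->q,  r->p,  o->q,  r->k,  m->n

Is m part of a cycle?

m is on a cycle iff m can reach itself via ≥1 edge.
m → n → r → m — yes.

Yes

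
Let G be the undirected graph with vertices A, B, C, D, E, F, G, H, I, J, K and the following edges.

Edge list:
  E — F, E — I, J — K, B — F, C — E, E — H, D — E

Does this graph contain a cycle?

No

DFS, tracking each vertex's parent; an edge to a visited non-parent vertex closes a cycle.
Start from I:
visit I (parent –)
  visit E (parent I)
    visit D (parent E)
      D–E: parent, skip
    visit F (parent E)
      F–E: parent, skip
      visit B (parent F)
        B–F: parent, skip
    visit H (parent E)
      H–E: parent, skip
    E–I: parent, skip
    visit C (parent E)
      C–E: parent, skip
visit A (parent –)
visit G (parent –)
visit J (parent –)
  visit K (parent J)
    K–J: parent, skip
No non-parent visited neighbor found — the graph is a forest.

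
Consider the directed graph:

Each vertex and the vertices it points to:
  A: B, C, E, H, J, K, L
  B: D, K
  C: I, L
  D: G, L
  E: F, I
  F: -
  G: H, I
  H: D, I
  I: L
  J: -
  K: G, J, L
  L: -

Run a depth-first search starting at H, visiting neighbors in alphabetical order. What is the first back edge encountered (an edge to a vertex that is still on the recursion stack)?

G→H

DFS from H (visiting neighbors in alphabetical order); mark gray on enter, black on exit:
H gray
  D gray
    G gray
      G→H: H is gray → back edge
First back edge: G → H.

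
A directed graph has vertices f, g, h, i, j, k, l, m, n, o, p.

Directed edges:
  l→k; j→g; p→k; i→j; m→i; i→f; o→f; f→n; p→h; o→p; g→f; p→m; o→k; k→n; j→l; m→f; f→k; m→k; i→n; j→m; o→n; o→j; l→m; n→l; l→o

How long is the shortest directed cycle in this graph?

3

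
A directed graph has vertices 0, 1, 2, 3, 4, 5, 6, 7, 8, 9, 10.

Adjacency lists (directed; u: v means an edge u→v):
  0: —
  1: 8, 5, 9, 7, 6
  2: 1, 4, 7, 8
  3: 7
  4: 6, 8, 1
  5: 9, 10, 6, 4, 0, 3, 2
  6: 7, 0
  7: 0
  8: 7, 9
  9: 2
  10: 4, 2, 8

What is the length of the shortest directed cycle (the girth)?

3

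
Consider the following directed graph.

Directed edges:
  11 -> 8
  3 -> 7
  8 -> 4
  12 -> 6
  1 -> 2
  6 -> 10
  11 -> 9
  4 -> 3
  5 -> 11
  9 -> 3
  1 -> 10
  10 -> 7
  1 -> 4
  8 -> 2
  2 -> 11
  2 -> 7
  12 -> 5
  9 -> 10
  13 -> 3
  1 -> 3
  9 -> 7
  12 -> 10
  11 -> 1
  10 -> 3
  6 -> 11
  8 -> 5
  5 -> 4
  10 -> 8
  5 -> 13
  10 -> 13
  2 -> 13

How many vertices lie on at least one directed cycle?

7

A vertex is on a directed cycle iff it belongs to a strongly connected component of size ≥ 2 (or has a self-loop).
The vertices on cycles are {1, 2, 5, 8, 9, 10, 11} — 7 in total.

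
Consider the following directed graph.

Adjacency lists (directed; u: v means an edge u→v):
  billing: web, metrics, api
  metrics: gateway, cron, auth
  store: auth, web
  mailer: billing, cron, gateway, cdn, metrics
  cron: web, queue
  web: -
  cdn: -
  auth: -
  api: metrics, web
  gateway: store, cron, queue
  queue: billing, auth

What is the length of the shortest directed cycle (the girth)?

For each vertex v, BFS finds the shortest path from v back to v.
The shortest such closed walk is billing → metrics → gateway → queue → billing, length 4.

4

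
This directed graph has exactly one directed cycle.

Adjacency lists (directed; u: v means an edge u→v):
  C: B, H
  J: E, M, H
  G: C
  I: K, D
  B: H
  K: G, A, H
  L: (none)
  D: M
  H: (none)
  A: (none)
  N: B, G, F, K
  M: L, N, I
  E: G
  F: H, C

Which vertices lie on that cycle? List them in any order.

D, I, M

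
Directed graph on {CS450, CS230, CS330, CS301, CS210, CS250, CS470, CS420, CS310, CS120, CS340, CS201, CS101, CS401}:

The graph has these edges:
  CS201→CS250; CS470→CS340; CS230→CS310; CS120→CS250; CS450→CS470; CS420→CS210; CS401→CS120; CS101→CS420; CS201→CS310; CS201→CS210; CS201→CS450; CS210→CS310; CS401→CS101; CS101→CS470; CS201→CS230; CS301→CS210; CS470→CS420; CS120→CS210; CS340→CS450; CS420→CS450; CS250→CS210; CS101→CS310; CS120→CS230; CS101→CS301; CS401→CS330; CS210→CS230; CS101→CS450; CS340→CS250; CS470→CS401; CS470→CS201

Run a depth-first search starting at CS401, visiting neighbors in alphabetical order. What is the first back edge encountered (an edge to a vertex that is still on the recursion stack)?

DFS from CS401 (visiting neighbors in alphabetical order); mark gray on enter, black on exit:
CS401 gray
  CS101 gray
    CS301 gray
      CS210 gray
        CS230 gray
          CS310 gray
          CS310 black
        CS230 black
        CS210→CS310: CS310 black — skip
      CS210 black
    CS301 black
    CS101→CS310: CS310 black — skip
    CS420 gray
      CS420→CS210: CS210 black — skip
      CS450 gray
        CS470 gray
          CS201 gray
            CS201→CS210: CS210 black — skip
            CS201→CS230: CS230 black — skip
            CS250 gray
              CS250→CS210: CS210 black — skip
            CS250 black
            CS201→CS310: CS310 black — skip
            CS201→CS450: CS450 is gray → back edge
First back edge: CS201 → CS450.

CS201->CS450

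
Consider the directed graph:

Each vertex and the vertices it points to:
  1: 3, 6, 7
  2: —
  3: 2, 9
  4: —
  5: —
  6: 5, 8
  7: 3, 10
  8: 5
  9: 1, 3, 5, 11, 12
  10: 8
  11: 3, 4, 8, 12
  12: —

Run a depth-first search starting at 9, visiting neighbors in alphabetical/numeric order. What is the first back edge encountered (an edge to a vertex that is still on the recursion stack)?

DFS from 9 (visiting neighbors in alphabetical/numeric order); mark gray on enter, black on exit:
9 gray
  1 gray
    3 gray
      2 gray
      2 black
      3→9: 9 is gray → back edge
First back edge: 3 → 9.

3->9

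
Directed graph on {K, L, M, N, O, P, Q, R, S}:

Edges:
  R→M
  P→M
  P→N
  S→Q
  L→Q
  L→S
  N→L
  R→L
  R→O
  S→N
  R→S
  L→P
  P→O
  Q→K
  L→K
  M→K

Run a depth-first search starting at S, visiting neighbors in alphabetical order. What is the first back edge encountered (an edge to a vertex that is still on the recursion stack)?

DFS from S (visiting neighbors in alphabetical order); mark gray on enter, black on exit:
S gray
  N gray
    L gray
      K gray
      K black
      P gray
        M gray
          M→K: K black — skip
        M black
        P→N: N is gray → back edge
First back edge: P → N.

P→N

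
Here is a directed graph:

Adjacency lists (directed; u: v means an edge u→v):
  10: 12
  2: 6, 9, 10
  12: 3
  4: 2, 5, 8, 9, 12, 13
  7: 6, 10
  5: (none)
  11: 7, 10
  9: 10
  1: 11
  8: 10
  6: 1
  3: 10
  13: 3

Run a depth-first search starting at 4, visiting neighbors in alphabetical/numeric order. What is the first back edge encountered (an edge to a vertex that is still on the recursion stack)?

DFS from 4 (visiting neighbors in alphabetical/numeric order); mark gray on enter, black on exit:
4 gray
  2 gray
    6 gray
      1 gray
        11 gray
          7 gray
            7→6: 6 is gray → back edge
First back edge: 7 → 6.

7->6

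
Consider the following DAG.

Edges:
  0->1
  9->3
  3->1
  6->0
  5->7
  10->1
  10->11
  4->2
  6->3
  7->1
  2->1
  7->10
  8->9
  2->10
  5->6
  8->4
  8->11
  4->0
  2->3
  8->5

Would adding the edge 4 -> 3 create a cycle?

No

Adding 4→3 creates a cycle iff 3 can already reach 4.
Explore from 3: no path reaches 4. The graph stays acyclic.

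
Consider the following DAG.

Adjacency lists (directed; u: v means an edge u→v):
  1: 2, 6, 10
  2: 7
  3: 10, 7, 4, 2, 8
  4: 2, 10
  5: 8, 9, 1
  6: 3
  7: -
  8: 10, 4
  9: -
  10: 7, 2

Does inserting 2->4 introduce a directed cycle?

Yes

Adding 2→4 creates a cycle iff 4 can already reach 2.
Path from 4: 4 → 2.
So 4 → … → 2 → 4 is a cycle.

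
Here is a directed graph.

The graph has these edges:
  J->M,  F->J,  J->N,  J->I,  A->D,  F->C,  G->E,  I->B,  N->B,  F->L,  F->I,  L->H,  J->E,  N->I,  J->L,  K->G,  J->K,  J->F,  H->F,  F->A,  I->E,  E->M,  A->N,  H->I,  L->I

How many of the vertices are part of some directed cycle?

A vertex is on a directed cycle iff it belongs to a strongly connected component of size ≥ 2 (or has a self-loop).
The vertices on cycles are {F, H, J, L} — 4 in total.

4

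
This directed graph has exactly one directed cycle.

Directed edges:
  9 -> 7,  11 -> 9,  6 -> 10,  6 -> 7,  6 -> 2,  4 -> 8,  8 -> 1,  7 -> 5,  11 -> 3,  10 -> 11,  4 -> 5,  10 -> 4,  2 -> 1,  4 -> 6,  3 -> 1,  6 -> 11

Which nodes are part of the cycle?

4, 6, 10

DFS with gray/black marking from 6:
6 gray
  2 gray
    1 gray
    1 black
  2 black
  7 gray
    5 gray
    5 black
  7 black
  10 gray
    4 gray
      4→5: 5 black — skip
      4→6: 6 is gray → back edge
Back edge closes the cycle 6 → 10 → 4 → 6; its vertices are {4, 6, 10}.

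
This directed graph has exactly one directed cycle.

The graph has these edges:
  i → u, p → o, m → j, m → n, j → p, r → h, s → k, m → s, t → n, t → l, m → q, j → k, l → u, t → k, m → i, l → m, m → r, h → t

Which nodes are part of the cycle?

DFS with gray/black marking from m:
m gray
  n gray
  n black
  r gray
    h gray
      t gray
        k gray
        k black
        l gray
          l→m: m is gray → back edge
Back edge closes the cycle m → r → h → t → l → m; its vertices are {h, l, m, r, t}.

h, l, m, r, t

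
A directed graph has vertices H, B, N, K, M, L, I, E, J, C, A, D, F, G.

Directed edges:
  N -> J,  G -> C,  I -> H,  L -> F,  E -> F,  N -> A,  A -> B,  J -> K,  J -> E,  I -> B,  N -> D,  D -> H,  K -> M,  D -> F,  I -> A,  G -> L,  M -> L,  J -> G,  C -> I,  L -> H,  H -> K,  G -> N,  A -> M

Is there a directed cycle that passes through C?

No

C lies on a cycle iff there is a path from C back to itself.
Exploring from C, it never reaches itself; equivalently, its strongly connected component is a singleton.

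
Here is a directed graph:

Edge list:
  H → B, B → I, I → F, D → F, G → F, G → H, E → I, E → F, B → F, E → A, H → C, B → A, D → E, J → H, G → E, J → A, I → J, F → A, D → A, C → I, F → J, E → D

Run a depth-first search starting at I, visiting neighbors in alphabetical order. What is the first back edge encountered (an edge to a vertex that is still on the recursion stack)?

B->F

DFS from I (visiting neighbors in alphabetical order); mark gray on enter, black on exit:
I gray
  F gray
    A gray
    A black
    J gray
      J→A: A black — skip
      H gray
        B gray
          B→A: A black — skip
          B→F: F is gray → back edge
First back edge: B → F.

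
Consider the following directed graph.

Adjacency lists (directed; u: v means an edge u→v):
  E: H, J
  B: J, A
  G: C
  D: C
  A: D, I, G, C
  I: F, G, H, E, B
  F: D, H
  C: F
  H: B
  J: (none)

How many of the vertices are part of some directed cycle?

A vertex is on a directed cycle iff it belongs to a strongly connected component of size ≥ 2 (or has a self-loop).
The vertices on cycles are {A, B, C, D, E, F, G, H, I} — 9 in total.

9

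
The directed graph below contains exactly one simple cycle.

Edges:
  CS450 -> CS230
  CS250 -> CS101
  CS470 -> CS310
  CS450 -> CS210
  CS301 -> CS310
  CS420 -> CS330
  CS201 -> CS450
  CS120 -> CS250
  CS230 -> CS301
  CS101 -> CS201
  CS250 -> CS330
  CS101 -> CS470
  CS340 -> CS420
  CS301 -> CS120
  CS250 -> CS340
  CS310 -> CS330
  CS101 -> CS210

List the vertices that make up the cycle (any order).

CS101, CS120, CS201, CS230, CS250, CS301, CS450

DFS with gray/black marking from CS120:
CS120 gray
  CS250 gray
    CS330 gray
    CS330 black
    CS101 gray
      CS210 gray
      CS210 black
      CS201 gray
        CS450 gray
          CS450→CS210: CS210 black — skip
          CS230 gray
            CS301 gray
              CS310 gray
                CS310→CS330: CS330 black — skip
              CS310 black
              CS301→CS120: CS120 is gray → back edge
Back edge closes the cycle CS120 → CS250 → CS101 → CS201 → CS450 → CS230 → CS301 → CS120; its vertices are {CS101, CS120, CS201, CS230, CS250, CS301, CS450}.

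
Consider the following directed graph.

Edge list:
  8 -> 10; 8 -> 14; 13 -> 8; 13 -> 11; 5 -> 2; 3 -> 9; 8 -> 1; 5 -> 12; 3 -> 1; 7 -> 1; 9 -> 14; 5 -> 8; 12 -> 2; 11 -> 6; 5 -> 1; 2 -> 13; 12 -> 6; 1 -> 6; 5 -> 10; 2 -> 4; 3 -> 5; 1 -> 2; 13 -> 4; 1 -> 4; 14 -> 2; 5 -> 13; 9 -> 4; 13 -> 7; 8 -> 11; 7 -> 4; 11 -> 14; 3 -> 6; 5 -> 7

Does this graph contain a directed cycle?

DFS with white/gray/black marking, starting from 3:
3 gray
  9 gray
    14 gray
      2 gray
        13 gray
          4 gray
          4 black
          7 gray
            1 gray
              1→4: 4 black — skip
              6 gray
              6 black
              1→2: 2 is gray → back edge
Back edge found, so a cycle exists: 2 → 13 → 7 → 1 → 2.

Yes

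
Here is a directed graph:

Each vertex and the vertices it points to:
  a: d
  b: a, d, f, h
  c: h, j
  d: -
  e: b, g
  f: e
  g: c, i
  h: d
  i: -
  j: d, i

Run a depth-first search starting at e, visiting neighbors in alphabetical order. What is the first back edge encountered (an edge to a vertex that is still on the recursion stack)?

DFS from e (visiting neighbors in alphabetical order); mark gray on enter, black on exit:
e gray
  b gray
    a gray
      d gray
      d black
    a black
    b→d: d black — skip
    f gray
      f→e: e is gray → back edge
First back edge: f → e.

f->e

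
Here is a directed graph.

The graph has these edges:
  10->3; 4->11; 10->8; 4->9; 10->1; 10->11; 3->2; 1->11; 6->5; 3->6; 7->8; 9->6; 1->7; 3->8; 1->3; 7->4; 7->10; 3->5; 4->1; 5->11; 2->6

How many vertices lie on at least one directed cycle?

A vertex is on a directed cycle iff it belongs to a strongly connected component of size ≥ 2 (or has a self-loop).
The vertices on cycles are {1, 4, 7, 10} — 4 in total.

4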